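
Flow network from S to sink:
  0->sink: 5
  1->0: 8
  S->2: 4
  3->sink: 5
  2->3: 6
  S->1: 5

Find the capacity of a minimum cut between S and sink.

Max flow = 9 (via 2 augmenting paths).
In the residual at optimum, the set reachable from S is {S}.
Cut edges: S->2 (cap 4), S->1 (cap 5). Sum = 9.

9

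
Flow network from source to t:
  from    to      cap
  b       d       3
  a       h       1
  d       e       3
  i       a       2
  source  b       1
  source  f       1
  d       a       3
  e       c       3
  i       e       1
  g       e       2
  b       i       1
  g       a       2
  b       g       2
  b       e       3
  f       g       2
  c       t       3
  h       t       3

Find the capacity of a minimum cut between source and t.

Max flow = 2 (via 2 augmenting paths).
In the residual at optimum, the set reachable from source is {source}.
Cut edges: source->b (cap 1), source->f (cap 1). Sum = 2.

2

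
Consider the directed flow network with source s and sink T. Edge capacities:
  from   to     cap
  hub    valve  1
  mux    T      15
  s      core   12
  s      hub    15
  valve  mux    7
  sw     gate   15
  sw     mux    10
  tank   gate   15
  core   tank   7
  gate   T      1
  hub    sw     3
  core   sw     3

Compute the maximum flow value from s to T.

8

Augment s->hub->valve->mux->T: bottleneck 1. Total 1.
Augment s->hub->sw->mux->T: bottleneck 3. Total 4.
Augment s->core->sw->mux->T: bottleneck 3. Total 7.
Augment s->core->tank->gate->T: bottleneck 1. Total 8.
No augmenting path remains in the residual graph.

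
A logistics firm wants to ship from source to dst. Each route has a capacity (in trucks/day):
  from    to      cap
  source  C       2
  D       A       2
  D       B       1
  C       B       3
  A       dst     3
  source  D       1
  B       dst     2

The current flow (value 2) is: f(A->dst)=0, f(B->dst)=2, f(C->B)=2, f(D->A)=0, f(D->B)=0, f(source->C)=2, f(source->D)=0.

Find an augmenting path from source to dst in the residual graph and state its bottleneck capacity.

source->D->A->dst, bottleneck 1

Residual along source->D->A->dst: source->D: 1, D->A: 2, A->dst: 3.
Bottleneck = min = 1.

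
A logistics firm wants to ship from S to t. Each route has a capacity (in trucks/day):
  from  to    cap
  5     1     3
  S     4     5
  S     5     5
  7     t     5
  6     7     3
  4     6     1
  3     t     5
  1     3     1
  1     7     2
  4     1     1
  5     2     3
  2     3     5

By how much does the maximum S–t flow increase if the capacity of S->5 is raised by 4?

Original max flow = 7.
Even with extra capacity on S->5, another cut of capacity 7 remains binding.
New max flow = 7. Increase = 0.

0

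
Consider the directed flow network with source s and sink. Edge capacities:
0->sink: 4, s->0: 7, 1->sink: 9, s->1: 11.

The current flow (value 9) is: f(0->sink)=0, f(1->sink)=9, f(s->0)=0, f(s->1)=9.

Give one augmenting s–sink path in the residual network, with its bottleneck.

Residual along s->0->sink: s->0: 7, 0->sink: 4.
Bottleneck = min = 4.

s->0->sink, bottleneck 4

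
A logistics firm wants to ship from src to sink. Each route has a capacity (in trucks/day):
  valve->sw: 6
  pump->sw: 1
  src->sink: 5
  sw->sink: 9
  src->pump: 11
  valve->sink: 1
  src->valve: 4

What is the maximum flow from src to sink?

10

Augment src->sink: bottleneck 5. Total 5.
Augment src->valve->sink: bottleneck 1. Total 6.
Augment src->valve->sw->sink: bottleneck 3. Total 9.
Augment src->pump->sw->sink: bottleneck 1. Total 10.
No augmenting path remains in the residual graph.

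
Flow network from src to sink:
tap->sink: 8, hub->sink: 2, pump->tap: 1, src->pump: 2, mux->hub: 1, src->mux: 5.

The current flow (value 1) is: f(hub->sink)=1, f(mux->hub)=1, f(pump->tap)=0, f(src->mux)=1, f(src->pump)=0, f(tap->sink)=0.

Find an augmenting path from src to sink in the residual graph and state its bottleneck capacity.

Residual along src->pump->tap->sink: src->pump: 2, pump->tap: 1, tap->sink: 8.
Bottleneck = min = 1.

src->pump->tap->sink, bottleneck 1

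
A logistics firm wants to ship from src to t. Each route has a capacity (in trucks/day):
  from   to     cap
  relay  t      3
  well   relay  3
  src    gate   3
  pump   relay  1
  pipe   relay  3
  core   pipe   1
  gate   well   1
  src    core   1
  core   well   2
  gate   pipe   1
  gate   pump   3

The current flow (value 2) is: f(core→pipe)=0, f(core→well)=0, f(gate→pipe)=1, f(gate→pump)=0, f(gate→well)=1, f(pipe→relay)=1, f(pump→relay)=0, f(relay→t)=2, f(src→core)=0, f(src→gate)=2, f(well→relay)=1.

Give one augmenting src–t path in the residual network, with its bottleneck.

src→gate→pump→relay→t, bottleneck 1

Residual along src→gate→pump→relay→t: src→gate: 1, gate→pump: 3, pump→relay: 1, relay→t: 1.
Bottleneck = min = 1.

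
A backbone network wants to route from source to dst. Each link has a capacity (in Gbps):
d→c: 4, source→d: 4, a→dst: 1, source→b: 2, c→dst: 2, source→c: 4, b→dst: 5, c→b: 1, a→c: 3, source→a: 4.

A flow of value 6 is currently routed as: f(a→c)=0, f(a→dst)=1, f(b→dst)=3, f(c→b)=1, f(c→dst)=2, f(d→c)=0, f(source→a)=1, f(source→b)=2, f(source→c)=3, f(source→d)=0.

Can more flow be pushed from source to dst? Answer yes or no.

Residual reachable from source: {a, c, d, source}; dst is not reachable.
Saturated cut: source→b, a→dst, c→b, c→dst with total capacity 6 = current flow value. Flow is maximum.

No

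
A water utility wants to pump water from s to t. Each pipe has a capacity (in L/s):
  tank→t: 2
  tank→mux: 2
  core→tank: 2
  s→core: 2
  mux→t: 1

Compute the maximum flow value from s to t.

Augment s→core→tank→t: bottleneck 2. Total 2.
No augmenting path remains in the residual graph.

2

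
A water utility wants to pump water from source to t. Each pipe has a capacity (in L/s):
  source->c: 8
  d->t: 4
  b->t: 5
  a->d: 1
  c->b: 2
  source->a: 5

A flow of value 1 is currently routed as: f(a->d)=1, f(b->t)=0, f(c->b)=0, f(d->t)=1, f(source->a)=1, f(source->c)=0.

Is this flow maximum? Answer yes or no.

No

Residual path source->c->b->t has bottleneck 2 > 0.
Pushing 2 along it raises the flow to 3, so the given flow is not maximum.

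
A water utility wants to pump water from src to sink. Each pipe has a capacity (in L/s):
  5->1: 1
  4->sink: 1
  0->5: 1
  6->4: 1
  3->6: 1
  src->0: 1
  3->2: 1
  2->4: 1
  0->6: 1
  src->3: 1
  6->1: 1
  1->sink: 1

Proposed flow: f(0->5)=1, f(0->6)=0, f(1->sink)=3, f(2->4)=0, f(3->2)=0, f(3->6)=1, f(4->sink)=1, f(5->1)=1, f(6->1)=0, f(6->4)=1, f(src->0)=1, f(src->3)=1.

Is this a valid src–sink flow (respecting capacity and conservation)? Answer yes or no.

No

Capacity violated on 1->sink: flow 3 > capacity 1.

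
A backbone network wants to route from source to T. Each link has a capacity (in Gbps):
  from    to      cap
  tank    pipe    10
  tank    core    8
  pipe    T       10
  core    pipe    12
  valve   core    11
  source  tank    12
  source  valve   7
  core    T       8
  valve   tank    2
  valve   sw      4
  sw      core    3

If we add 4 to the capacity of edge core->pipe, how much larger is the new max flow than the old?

0

Original max flow = 18.
Edge core->pipe does not cross the min cut (source side {core, pipe, source, sw, tank, valve}), so extra capacity there cannot help.
New max flow = 18. Increase = 0.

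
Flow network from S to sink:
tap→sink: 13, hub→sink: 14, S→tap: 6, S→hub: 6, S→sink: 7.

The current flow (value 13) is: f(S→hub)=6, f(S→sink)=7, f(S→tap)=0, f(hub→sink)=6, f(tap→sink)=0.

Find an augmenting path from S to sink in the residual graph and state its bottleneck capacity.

Residual along S→tap→sink: S→tap: 6, tap→sink: 13.
Bottleneck = min = 6.

S→tap→sink, bottleneck 6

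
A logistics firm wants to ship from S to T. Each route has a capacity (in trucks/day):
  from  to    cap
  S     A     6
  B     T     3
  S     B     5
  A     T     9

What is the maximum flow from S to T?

Augment S->B->T: bottleneck 3. Total 3.
Augment S->A->T: bottleneck 6. Total 9.
No augmenting path remains in the residual graph.

9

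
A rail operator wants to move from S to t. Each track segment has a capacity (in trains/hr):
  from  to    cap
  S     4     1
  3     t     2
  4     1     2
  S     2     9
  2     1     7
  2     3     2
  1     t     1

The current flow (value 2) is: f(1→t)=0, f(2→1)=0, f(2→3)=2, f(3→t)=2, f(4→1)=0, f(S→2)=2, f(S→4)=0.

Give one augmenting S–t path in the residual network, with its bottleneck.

S→2→1→t, bottleneck 1

Residual along S→2→1→t: S→2: 7, 2→1: 7, 1→t: 1.
Bottleneck = min = 1.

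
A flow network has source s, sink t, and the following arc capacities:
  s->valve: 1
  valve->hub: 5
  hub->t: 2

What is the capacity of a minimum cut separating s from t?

Max flow = 1 (via 1 augmenting path).
In the residual at optimum, the set reachable from s is {s}.
Cut edges: s->valve (cap 1). Sum = 1.

1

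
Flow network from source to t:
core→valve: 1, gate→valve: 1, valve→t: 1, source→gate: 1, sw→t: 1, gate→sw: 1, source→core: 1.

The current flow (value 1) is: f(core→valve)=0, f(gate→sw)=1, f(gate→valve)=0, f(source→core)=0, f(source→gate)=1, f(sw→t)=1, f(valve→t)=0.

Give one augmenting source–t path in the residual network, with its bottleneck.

source→core→valve→t, bottleneck 1

Residual along source→core→valve→t: source→core: 1, core→valve: 1, valve→t: 1.
Bottleneck = min = 1.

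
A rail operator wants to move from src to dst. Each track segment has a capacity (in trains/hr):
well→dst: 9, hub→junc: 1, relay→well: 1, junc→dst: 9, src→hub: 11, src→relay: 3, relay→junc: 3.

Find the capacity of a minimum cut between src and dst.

Max flow = 4 (via 3 augmenting paths).
In the residual at optimum, the set reachable from src is {hub, src}.
Cut edges: src→relay (cap 3), hub→junc (cap 1). Sum = 4.

4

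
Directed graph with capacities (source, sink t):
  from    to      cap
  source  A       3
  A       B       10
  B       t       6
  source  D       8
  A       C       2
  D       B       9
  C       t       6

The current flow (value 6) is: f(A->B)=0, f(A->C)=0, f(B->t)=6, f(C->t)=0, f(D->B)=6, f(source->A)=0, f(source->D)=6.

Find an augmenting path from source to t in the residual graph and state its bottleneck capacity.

source->A->C->t, bottleneck 2

Residual along source->A->C->t: source->A: 3, A->C: 2, C->t: 6.
Bottleneck = min = 2.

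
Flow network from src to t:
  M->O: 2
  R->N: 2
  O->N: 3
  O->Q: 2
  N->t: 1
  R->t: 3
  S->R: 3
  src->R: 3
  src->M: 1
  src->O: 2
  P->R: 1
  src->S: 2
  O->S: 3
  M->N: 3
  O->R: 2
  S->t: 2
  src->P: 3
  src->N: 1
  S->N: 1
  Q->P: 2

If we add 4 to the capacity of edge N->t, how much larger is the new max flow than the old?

4

Original max flow = 6.
After raising cap(N->t), augmenting paths through that edge carry 4 more units.
New max flow = 10. Increase = 4.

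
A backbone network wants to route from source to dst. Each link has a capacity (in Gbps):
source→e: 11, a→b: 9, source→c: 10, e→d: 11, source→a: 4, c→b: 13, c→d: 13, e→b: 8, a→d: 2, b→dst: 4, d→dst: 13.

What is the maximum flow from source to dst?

17

Augment source→e→b→dst: bottleneck 4. Total 4.
Augment source→e→d→dst: bottleneck 7. Total 11.
Augment source→a→d→dst: bottleneck 2. Total 13.
Augment source→c→d→dst: bottleneck 4. Total 17.
No augmenting path remains in the residual graph.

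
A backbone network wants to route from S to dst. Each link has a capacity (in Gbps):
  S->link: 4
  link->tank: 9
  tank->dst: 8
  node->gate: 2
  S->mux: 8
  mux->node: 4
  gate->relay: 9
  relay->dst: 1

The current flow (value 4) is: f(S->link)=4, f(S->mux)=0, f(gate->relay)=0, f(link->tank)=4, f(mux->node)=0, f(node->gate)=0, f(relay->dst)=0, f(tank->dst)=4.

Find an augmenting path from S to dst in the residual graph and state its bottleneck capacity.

S->mux->node->gate->relay->dst, bottleneck 1

Residual along S->mux->node->gate->relay->dst: S->mux: 8, mux->node: 4, node->gate: 2, gate->relay: 9, relay->dst: 1.
Bottleneck = min = 1.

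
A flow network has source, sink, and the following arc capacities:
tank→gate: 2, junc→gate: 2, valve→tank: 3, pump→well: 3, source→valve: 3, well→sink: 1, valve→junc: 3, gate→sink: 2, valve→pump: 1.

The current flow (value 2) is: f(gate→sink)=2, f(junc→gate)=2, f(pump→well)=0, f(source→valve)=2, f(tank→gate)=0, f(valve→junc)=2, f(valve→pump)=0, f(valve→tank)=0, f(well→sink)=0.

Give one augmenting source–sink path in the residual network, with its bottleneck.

source→valve→pump→well→sink, bottleneck 1

Residual along source→valve→pump→well→sink: source→valve: 1, valve→pump: 1, pump→well: 3, well→sink: 1.
Bottleneck = min = 1.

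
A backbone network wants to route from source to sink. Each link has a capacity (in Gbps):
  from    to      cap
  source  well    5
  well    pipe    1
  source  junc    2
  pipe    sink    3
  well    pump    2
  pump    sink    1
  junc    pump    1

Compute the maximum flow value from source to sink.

2

Augment source→junc→pump→sink: bottleneck 1. Total 1.
Augment source→well→pipe→sink: bottleneck 1. Total 2.
No augmenting path remains in the residual graph.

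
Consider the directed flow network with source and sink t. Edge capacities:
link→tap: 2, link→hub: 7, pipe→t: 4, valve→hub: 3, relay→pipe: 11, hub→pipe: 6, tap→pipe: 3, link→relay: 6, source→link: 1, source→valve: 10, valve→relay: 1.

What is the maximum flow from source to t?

4

Augment source→valve→relay→pipe→t: bottleneck 1. Total 1.
Augment source→valve→hub→pipe→t: bottleneck 3. Total 4.
No augmenting path remains in the residual graph.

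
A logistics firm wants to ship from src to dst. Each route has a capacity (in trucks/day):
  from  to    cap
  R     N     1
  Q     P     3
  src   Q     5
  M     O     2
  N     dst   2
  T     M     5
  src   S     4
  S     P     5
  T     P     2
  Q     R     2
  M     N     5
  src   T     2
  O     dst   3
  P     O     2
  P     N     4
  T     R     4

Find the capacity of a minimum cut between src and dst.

Max flow = 5 (via 4 augmenting paths).
In the residual at optimum, the set reachable from src is {M, N, O, P, Q, R, S, T, src}.
Cut edges: N->dst (cap 2), O->dst (cap 3). Sum = 5.

5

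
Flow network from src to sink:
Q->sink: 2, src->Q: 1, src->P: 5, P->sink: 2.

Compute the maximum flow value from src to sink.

3

Augment src->Q->sink: bottleneck 1. Total 1.
Augment src->P->sink: bottleneck 2. Total 3.
No augmenting path remains in the residual graph.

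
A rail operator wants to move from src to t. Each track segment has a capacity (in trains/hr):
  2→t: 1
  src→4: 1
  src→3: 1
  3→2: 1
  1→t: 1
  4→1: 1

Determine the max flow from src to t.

2

Augment src→4→1→t: bottleneck 1. Total 1.
Augment src→3→2→t: bottleneck 1. Total 2.
No augmenting path remains in the residual graph.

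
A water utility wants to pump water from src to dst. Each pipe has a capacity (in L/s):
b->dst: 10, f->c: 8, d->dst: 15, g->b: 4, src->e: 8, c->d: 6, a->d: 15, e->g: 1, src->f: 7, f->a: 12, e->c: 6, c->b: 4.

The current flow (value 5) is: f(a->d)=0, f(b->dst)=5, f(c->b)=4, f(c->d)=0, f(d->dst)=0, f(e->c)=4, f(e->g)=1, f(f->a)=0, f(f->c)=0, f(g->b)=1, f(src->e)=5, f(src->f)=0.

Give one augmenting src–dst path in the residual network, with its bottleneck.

Residual along src->e->c->d->dst: src->e: 3, e->c: 2, c->d: 6, d->dst: 15.
Bottleneck = min = 2.

src->e->c->d->dst, bottleneck 2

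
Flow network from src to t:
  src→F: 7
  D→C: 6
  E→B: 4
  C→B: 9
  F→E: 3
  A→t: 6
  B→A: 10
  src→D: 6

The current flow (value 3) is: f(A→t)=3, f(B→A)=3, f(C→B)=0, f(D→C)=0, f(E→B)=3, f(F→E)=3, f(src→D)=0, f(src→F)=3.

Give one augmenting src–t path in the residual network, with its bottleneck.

Residual along src→D→C→B→A→t: src→D: 6, D→C: 6, C→B: 9, B→A: 7, A→t: 3.
Bottleneck = min = 3.

src→D→C→B→A→t, bottleneck 3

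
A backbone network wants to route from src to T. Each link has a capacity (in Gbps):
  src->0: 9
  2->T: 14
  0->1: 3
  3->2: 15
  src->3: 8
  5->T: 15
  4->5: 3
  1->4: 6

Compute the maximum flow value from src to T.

Augment src->3->2->T: bottleneck 8. Total 8.
Augment src->0->1->4->5->T: bottleneck 3. Total 11.
No augmenting path remains in the residual graph.

11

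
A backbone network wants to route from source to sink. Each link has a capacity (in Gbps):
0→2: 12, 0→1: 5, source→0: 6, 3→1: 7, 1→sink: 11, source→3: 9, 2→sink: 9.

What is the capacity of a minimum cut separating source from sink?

Max flow = 13 (via 2 augmenting paths).
In the residual at optimum, the set reachable from source is {3, source}.
Cut edges: source→0 (cap 6), 3→1 (cap 7). Sum = 13.

13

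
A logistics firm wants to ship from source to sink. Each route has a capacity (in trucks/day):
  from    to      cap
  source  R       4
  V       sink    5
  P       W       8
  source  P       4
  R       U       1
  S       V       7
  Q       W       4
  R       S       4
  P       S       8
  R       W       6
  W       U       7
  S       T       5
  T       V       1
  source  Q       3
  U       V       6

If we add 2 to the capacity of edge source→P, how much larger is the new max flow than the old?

Original max flow = 5.
Edge source→P does not cross the min cut (source side {P, Q, R, S, T, U, V, W, source}), so extra capacity there cannot help.
New max flow = 5. Increase = 0.

0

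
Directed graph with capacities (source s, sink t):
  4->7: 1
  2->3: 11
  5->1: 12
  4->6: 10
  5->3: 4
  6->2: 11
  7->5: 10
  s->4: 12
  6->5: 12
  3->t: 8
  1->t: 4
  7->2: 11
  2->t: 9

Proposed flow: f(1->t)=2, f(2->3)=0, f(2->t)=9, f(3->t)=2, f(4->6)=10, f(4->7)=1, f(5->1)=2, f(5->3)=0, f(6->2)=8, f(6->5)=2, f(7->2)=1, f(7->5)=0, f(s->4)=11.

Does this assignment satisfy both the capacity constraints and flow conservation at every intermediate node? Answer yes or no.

Conservation fails at 3: inflow 0 ≠ outflow 2.

No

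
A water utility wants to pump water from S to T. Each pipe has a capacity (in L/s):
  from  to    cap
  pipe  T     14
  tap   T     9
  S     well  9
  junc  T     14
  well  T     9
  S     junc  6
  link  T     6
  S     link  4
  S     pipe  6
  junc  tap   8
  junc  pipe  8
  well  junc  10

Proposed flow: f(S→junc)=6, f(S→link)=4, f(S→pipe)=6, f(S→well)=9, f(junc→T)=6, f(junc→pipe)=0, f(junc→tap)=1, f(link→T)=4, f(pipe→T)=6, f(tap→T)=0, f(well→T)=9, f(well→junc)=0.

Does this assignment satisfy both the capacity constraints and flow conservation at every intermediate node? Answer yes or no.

Conservation fails at junc: inflow 6 ≠ outflow 7.

No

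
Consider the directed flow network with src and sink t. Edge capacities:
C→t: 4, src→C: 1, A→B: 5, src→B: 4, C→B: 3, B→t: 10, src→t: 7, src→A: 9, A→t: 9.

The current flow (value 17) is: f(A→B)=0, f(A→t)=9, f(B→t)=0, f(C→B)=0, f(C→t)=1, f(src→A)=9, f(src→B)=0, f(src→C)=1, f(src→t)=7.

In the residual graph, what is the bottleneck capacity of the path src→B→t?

Residual capacities along the path: src→B: 4, B→t: 10.
Minimum is 4.

4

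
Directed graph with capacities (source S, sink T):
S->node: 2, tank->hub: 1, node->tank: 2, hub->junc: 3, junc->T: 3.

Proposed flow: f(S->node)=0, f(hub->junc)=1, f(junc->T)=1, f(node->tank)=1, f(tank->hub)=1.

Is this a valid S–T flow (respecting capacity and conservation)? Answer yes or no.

No

Conservation fails at node: inflow 0 ≠ outflow 1.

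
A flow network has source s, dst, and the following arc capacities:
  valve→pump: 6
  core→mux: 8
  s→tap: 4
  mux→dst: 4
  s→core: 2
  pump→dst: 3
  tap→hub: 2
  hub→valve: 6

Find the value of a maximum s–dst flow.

4

Augment s→core→mux→dst: bottleneck 2. Total 2.
Augment s→tap→hub→valve→pump→dst: bottleneck 2. Total 4.
No augmenting path remains in the residual graph.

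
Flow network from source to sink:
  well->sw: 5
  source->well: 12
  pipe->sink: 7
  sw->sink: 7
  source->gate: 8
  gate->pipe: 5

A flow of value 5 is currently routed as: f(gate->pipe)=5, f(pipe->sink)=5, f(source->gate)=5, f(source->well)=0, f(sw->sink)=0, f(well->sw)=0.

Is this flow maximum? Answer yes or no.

No

Residual path source->well->sw->sink has bottleneck 5 > 0.
Pushing 5 along it raises the flow to 10, so the given flow is not maximum.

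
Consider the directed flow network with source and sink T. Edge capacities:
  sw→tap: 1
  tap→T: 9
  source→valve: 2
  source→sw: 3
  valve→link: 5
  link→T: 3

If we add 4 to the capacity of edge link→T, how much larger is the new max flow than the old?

Original max flow = 3.
Edge link→T does not cross the min cut (source side {source, sw}), so extra capacity there cannot help.
New max flow = 3. Increase = 0.

0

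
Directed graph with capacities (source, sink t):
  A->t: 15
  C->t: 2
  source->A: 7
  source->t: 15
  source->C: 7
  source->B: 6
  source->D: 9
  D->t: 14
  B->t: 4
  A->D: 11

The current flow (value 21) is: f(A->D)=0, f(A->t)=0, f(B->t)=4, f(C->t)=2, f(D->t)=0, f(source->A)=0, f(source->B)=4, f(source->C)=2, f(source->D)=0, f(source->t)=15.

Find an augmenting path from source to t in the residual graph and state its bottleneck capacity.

Residual along source->A->t: source->A: 7, A->t: 15.
Bottleneck = min = 7.

source->A->t, bottleneck 7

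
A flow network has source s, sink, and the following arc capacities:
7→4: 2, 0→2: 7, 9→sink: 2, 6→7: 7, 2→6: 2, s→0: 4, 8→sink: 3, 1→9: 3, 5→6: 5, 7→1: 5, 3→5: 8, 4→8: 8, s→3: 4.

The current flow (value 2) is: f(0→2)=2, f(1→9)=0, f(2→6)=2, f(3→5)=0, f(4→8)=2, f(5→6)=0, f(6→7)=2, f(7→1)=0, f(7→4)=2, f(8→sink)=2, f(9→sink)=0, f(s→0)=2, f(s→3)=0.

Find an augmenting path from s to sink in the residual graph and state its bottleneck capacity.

Residual along s→3→5→6→7→1→9→sink: s→3: 4, 3→5: 8, 5→6: 5, 6→7: 5, 7→1: 5, 1→9: 3, 9→sink: 2.
Bottleneck = min = 2.

s→3→5→6→7→1→9→sink, bottleneck 2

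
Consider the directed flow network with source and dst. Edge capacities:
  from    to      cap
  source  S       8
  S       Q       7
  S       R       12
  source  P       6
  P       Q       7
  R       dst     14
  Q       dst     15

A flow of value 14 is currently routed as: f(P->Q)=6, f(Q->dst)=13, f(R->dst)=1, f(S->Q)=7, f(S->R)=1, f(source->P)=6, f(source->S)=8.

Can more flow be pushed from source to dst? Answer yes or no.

Residual reachable from source: {source}; dst is not reachable.
Saturated cut: source->P, source->S with total capacity 14 = current flow value. Flow is maximum.

No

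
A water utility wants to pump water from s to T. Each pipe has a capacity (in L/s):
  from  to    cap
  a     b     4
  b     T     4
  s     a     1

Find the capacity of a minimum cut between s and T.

1

Max flow = 1 (via 1 augmenting path).
In the residual at optimum, the set reachable from s is {s}.
Cut edges: s→a (cap 1). Sum = 1.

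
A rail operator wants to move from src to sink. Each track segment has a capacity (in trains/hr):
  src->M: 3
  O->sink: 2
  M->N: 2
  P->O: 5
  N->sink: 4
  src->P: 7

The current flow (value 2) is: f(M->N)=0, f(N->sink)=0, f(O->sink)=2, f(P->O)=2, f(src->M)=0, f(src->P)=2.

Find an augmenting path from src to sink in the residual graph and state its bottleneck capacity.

Residual along src->M->N->sink: src->M: 3, M->N: 2, N->sink: 4.
Bottleneck = min = 2.

src->M->N->sink, bottleneck 2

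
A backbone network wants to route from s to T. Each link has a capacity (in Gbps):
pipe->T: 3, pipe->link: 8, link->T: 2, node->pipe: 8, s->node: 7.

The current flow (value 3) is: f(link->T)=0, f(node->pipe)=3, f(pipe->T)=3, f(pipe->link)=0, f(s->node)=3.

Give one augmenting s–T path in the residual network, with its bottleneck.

s->node->pipe->link->T, bottleneck 2

Residual along s->node->pipe->link->T: s->node: 4, node->pipe: 5, pipe->link: 8, link->T: 2.
Bottleneck = min = 2.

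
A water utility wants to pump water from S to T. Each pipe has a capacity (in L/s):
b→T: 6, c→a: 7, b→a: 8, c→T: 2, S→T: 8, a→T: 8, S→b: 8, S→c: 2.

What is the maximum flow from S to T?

18

Augment S→T: bottleneck 8. Total 8.
Augment S→c→T: bottleneck 2. Total 10.
Augment S→b→T: bottleneck 6. Total 16.
Augment S→b→a→T: bottleneck 2. Total 18.
No augmenting path remains in the residual graph.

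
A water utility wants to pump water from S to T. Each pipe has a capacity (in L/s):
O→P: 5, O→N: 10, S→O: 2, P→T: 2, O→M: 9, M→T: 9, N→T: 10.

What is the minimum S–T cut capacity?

2

Max flow = 2 (via 1 augmenting path).
In the residual at optimum, the set reachable from S is {S}.
Cut edges: S→O (cap 2). Sum = 2.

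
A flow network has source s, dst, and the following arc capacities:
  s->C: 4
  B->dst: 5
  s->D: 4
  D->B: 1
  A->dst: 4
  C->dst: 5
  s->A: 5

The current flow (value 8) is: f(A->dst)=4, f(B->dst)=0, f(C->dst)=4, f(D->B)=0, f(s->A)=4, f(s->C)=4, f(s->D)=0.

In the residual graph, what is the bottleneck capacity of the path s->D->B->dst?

1

Residual capacities along the path: s->D: 4, D->B: 1, B->dst: 5.
Minimum is 1.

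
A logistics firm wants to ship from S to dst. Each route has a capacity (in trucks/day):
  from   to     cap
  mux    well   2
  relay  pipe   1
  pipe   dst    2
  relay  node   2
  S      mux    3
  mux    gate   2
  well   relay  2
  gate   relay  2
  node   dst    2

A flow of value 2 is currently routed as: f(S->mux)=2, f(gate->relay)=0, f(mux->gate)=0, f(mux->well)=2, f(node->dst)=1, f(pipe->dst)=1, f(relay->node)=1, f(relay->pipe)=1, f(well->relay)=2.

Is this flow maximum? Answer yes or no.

Residual path S->mux->gate->relay->node->dst has bottleneck 1 > 0.
Pushing 1 along it raises the flow to 3, so the given flow is not maximum.

No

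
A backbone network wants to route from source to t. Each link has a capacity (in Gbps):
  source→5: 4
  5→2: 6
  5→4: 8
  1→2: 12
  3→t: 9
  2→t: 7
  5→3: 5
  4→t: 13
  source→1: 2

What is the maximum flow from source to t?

Augment source→5→2→t: bottleneck 4. Total 4.
Augment source→1→2→t: bottleneck 2. Total 6.
No augmenting path remains in the residual graph.

6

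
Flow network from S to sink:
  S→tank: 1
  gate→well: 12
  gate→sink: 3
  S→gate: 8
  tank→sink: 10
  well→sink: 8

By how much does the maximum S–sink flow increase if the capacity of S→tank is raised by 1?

Original max flow = 9.
After raising cap(S→tank), augmenting paths through that edge carry 1 more unit.
New max flow = 10. Increase = 1.

1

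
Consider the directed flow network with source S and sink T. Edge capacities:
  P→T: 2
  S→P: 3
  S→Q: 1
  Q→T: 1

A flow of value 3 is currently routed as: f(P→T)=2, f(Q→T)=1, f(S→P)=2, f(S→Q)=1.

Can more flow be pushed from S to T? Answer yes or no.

No

Residual reachable from S: {P, S}; T is not reachable.
Saturated cut: S→Q, P→T with total capacity 3 = current flow value. Flow is maximum.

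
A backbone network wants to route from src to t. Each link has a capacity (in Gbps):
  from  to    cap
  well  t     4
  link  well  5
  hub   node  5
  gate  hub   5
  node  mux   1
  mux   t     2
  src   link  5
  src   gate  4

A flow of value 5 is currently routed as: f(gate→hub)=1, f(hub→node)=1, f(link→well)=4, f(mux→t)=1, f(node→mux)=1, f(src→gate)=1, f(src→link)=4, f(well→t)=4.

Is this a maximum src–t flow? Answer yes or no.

Yes

Residual reachable from src: {gate, hub, link, node, src, well}; t is not reachable.
Saturated cut: node→mux, well→t with total capacity 5 = current flow value. Flow is maximum.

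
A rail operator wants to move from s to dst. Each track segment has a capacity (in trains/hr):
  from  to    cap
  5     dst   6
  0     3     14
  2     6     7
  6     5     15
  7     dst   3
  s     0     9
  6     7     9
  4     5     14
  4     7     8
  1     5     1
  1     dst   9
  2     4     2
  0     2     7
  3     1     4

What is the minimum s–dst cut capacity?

Max flow = 9 (via 3 augmenting paths).
In the residual at optimum, the set reachable from s is {s}.
Cut edges: s→0 (cap 9). Sum = 9.

9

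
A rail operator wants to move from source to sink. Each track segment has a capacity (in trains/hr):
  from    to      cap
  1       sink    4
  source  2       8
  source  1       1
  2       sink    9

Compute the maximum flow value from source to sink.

9

Augment source→1→sink: bottleneck 1. Total 1.
Augment source→2→sink: bottleneck 8. Total 9.
No augmenting path remains in the residual graph.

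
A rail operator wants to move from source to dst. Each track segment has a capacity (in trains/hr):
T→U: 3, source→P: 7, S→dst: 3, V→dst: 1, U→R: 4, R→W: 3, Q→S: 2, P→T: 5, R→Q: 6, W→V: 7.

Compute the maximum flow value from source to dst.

Augment source→P→T→U→R→W→V→dst: bottleneck 1. Total 1.
Augment source→P→T→U→R→Q→S→dst: bottleneck 2. Total 3.
No augmenting path remains in the residual graph.

3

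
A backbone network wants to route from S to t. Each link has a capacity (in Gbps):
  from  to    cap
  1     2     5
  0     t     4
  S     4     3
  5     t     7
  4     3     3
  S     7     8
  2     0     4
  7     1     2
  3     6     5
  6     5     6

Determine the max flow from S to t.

5

Augment S->4->3->6->5->t: bottleneck 3. Total 3.
Augment S->7->1->2->0->t: bottleneck 2. Total 5.
No augmenting path remains in the residual graph.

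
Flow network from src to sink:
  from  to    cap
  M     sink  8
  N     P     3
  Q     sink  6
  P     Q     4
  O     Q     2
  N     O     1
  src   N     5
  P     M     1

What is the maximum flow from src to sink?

4

Augment src→N→P→M→sink: bottleneck 1. Total 1.
Augment src→N→P→Q→sink: bottleneck 2. Total 3.
Augment src→N→O→Q→sink: bottleneck 1. Total 4.
No augmenting path remains in the residual graph.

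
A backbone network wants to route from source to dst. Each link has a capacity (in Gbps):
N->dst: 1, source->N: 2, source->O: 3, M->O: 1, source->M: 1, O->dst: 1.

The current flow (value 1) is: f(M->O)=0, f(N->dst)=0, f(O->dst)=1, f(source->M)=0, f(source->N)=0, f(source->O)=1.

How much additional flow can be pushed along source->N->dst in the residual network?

1

Residual capacities along the path: source->N: 2, N->dst: 1.
Minimum is 1.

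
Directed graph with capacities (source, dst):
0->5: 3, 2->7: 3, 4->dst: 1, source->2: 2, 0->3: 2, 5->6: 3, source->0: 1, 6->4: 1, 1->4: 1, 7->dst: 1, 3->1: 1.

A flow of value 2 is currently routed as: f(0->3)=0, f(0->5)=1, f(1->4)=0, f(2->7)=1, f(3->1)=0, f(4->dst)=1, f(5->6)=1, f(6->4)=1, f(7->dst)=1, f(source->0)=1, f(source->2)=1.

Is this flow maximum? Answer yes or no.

Yes

Residual reachable from source: {2, 7, source}; dst is not reachable.
Saturated cut: source->0, 7->dst with total capacity 2 = current flow value. Flow is maximum.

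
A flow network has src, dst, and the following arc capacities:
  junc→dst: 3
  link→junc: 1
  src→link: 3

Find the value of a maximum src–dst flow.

Augment src→link→junc→dst: bottleneck 1. Total 1.
No augmenting path remains in the residual graph.

1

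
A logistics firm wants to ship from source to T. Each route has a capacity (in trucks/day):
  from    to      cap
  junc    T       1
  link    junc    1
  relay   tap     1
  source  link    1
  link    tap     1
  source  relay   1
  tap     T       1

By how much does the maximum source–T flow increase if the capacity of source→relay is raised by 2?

0

Original max flow = 2.
Even with extra capacity on source→relay, another cut of capacity 2 remains binding.
New max flow = 2. Increase = 0.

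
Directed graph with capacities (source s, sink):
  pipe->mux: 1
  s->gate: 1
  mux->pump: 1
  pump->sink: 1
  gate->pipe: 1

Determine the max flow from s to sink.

Augment s->gate->pipe->mux->pump->sink: bottleneck 1. Total 1.
No augmenting path remains in the residual graph.

1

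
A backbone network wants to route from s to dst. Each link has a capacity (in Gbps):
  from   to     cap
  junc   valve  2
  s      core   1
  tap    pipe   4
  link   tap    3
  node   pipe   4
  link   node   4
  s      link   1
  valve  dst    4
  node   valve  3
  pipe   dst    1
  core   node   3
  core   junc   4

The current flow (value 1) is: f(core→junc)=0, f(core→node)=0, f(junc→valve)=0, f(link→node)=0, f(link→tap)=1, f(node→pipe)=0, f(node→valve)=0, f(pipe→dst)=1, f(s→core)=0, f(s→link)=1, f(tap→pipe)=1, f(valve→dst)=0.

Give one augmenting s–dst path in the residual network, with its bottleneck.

s→core→node→valve→dst, bottleneck 1

Residual along s→core→node→valve→dst: s→core: 1, core→node: 3, node→valve: 3, valve→dst: 4.
Bottleneck = min = 1.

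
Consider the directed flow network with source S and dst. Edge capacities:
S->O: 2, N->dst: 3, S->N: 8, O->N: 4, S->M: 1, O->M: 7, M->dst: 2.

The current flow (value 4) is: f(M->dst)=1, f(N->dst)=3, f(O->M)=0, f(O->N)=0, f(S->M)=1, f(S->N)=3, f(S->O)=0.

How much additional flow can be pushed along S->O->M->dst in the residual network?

1

Residual capacities along the path: S->O: 2, O->M: 7, M->dst: 1.
Minimum is 1.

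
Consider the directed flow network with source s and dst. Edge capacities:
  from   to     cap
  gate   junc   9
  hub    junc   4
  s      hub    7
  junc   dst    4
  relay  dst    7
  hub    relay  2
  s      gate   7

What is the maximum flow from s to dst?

6

Augment s→gate→junc→dst: bottleneck 4. Total 4.
Augment s→hub→relay→dst: bottleneck 2. Total 6.
No augmenting path remains in the residual graph.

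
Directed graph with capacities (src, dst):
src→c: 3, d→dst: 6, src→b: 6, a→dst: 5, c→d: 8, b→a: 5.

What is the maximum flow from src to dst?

Augment src→b→a→dst: bottleneck 5. Total 5.
Augment src→c→d→dst: bottleneck 3. Total 8.
No augmenting path remains in the residual graph.

8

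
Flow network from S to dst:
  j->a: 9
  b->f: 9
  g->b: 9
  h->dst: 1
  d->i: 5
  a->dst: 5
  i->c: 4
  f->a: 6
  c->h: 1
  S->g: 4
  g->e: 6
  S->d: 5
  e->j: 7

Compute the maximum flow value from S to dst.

5

Augment S->d->i->c->h->dst: bottleneck 1. Total 1.
Augment S->g->b->f->a->dst: bottleneck 4. Total 5.
No augmenting path remains in the residual graph.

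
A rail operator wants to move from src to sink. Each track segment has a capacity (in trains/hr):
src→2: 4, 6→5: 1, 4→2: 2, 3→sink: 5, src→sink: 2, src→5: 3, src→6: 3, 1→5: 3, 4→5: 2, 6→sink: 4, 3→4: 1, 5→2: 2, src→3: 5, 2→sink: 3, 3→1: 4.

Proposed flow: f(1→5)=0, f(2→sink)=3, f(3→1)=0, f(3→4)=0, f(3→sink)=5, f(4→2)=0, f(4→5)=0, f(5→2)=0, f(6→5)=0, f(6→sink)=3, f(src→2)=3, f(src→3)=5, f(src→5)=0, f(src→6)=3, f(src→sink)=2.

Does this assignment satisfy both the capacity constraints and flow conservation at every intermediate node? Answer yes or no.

Every edge has 0 ≤ f(e) ≤ cap(e).
At each intermediate node, inflow equals outflow.

Yes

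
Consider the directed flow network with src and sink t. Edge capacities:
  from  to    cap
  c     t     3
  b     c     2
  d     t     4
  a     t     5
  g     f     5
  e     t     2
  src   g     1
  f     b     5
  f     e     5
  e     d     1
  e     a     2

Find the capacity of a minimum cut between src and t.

1

Max flow = 1 (via 1 augmenting path).
In the residual at optimum, the set reachable from src is {src}.
Cut edges: src->g (cap 1). Sum = 1.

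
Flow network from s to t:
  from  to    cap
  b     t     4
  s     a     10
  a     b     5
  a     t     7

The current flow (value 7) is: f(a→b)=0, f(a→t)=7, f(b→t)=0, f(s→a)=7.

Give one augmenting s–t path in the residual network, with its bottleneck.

s→a→b→t, bottleneck 3

Residual along s→a→b→t: s→a: 3, a→b: 5, b→t: 4.
Bottleneck = min = 3.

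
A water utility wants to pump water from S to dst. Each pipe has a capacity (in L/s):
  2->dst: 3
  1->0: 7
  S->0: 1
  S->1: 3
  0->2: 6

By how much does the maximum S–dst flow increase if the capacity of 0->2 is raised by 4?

0

Original max flow = 3.
Edge 0->2 does not cross the min cut (source side {0, 1, 2, S}), so extra capacity there cannot help.
New max flow = 3. Increase = 0.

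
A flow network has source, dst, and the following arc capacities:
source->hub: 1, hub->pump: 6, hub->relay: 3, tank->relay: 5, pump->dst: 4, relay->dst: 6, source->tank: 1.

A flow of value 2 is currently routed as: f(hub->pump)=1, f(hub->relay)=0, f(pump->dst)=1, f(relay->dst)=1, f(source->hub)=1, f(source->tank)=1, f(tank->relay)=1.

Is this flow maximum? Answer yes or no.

Residual reachable from source: {source}; dst is not reachable.
Saturated cut: source->hub, source->tank with total capacity 2 = current flow value. Flow is maximum.

Yes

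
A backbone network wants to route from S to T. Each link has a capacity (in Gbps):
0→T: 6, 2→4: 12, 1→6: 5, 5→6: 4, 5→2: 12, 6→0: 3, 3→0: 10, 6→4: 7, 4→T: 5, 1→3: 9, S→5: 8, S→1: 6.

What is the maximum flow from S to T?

11

Augment S→5→2→4→T: bottleneck 5. Total 5.
Augment S→5→6→0→T: bottleneck 3. Total 8.
Augment S→1→3→0→T: bottleneck 3. Total 11.
No augmenting path remains in the residual graph.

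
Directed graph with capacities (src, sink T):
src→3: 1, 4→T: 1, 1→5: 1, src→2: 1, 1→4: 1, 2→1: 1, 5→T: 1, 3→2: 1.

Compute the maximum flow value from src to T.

1

Augment src→2→1→5→T: bottleneck 1. Total 1.
No augmenting path remains in the residual graph.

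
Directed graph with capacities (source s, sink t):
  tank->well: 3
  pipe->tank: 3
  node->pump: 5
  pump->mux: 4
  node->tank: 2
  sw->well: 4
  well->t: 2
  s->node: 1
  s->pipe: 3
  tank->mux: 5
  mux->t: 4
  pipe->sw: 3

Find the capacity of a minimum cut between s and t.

Max flow = 4 (via 3 augmenting paths).
In the residual at optimum, the set reachable from s is {s}.
Cut edges: s->pipe (cap 3), s->node (cap 1). Sum = 4.

4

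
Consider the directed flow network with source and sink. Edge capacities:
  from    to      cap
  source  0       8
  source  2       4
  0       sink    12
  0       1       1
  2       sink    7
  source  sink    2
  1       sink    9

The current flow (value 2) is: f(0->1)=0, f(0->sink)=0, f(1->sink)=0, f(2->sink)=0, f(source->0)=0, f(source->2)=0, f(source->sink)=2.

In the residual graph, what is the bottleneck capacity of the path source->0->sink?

8

Residual capacities along the path: source->0: 8, 0->sink: 12.
Minimum is 8.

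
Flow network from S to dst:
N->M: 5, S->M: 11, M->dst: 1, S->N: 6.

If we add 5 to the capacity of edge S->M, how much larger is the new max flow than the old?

0

Original max flow = 1.
Edge S->M does not cross the min cut (source side {M, N, S}), so extra capacity there cannot help.
New max flow = 1. Increase = 0.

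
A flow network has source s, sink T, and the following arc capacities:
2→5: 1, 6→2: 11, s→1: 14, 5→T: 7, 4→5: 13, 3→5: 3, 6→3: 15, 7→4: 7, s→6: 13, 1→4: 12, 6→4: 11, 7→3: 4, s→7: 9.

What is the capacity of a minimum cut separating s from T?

7

Max flow = 7 (via 2 augmenting paths).
In the residual at optimum, the set reachable from s is {1, 2, 3, 4, 5, 6, 7, s}.
Cut edges: 5→T (cap 7). Sum = 7.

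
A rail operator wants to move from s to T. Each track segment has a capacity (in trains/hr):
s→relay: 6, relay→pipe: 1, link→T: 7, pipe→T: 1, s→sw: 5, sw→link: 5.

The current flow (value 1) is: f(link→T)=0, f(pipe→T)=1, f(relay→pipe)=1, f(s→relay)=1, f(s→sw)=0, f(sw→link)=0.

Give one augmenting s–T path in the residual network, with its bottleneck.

Residual along s→sw→link→T: s→sw: 5, sw→link: 5, link→T: 7.
Bottleneck = min = 5.

s→sw→link→T, bottleneck 5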